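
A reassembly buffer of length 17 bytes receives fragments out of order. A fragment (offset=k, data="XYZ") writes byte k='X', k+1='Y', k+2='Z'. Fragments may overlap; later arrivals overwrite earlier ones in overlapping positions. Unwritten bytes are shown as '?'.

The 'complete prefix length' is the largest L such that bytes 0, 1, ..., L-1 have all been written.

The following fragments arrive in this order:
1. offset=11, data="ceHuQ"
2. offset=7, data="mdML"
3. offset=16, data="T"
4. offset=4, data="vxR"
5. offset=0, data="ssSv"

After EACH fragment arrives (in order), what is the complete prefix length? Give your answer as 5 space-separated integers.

Fragment 1: offset=11 data="ceHuQ" -> buffer=???????????ceHuQ? -> prefix_len=0
Fragment 2: offset=7 data="mdML" -> buffer=???????mdMLceHuQ? -> prefix_len=0
Fragment 3: offset=16 data="T" -> buffer=???????mdMLceHuQT -> prefix_len=0
Fragment 4: offset=4 data="vxR" -> buffer=????vxRmdMLceHuQT -> prefix_len=0
Fragment 5: offset=0 data="ssSv" -> buffer=ssSvvxRmdMLceHuQT -> prefix_len=17

Answer: 0 0 0 0 17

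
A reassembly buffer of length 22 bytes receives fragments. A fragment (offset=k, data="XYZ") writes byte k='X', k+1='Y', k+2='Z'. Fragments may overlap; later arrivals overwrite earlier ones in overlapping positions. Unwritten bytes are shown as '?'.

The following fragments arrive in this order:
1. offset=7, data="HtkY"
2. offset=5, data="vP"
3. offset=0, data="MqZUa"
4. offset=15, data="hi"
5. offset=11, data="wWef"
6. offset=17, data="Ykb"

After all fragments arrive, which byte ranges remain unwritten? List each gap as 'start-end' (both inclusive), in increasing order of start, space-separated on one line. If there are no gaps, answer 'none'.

Answer: 20-21

Derivation:
Fragment 1: offset=7 len=4
Fragment 2: offset=5 len=2
Fragment 3: offset=0 len=5
Fragment 4: offset=15 len=2
Fragment 5: offset=11 len=4
Fragment 6: offset=17 len=3
Gaps: 20-21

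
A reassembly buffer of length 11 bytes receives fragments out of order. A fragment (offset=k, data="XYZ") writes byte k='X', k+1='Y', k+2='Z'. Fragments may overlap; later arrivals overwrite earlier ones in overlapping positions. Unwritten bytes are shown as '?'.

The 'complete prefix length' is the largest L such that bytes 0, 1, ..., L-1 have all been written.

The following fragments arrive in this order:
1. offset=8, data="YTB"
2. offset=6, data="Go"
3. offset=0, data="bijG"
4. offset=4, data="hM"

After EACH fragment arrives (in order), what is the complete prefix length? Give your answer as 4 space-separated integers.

Fragment 1: offset=8 data="YTB" -> buffer=????????YTB -> prefix_len=0
Fragment 2: offset=6 data="Go" -> buffer=??????GoYTB -> prefix_len=0
Fragment 3: offset=0 data="bijG" -> buffer=bijG??GoYTB -> prefix_len=4
Fragment 4: offset=4 data="hM" -> buffer=bijGhMGoYTB -> prefix_len=11

Answer: 0 0 4 11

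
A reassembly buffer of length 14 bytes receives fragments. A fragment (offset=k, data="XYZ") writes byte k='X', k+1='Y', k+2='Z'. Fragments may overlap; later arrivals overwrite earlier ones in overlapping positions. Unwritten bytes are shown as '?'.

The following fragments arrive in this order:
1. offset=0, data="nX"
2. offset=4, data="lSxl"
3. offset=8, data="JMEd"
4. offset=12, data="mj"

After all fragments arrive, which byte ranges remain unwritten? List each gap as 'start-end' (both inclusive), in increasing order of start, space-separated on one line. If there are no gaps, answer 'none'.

Fragment 1: offset=0 len=2
Fragment 2: offset=4 len=4
Fragment 3: offset=8 len=4
Fragment 4: offset=12 len=2
Gaps: 2-3

Answer: 2-3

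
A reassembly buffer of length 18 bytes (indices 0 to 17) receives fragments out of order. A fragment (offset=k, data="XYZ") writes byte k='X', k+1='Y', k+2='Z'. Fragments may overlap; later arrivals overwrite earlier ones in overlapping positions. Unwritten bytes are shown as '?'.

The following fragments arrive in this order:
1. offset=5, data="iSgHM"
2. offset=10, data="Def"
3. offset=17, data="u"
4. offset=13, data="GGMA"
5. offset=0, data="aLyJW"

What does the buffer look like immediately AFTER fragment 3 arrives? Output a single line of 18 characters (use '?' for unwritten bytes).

Answer: ?????iSgHMDef????u

Derivation:
Fragment 1: offset=5 data="iSgHM" -> buffer=?????iSgHM????????
Fragment 2: offset=10 data="Def" -> buffer=?????iSgHMDef?????
Fragment 3: offset=17 data="u" -> buffer=?????iSgHMDef????u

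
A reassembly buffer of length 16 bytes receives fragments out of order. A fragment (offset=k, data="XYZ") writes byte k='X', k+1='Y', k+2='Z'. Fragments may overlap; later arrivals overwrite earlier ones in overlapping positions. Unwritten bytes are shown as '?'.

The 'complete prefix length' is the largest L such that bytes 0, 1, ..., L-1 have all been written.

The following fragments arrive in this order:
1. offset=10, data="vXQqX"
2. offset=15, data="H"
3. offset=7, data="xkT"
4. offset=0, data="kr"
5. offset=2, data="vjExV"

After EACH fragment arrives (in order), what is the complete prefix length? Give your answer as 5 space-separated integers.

Fragment 1: offset=10 data="vXQqX" -> buffer=??????????vXQqX? -> prefix_len=0
Fragment 2: offset=15 data="H" -> buffer=??????????vXQqXH -> prefix_len=0
Fragment 3: offset=7 data="xkT" -> buffer=???????xkTvXQqXH -> prefix_len=0
Fragment 4: offset=0 data="kr" -> buffer=kr?????xkTvXQqXH -> prefix_len=2
Fragment 5: offset=2 data="vjExV" -> buffer=krvjExVxkTvXQqXH -> prefix_len=16

Answer: 0 0 0 2 16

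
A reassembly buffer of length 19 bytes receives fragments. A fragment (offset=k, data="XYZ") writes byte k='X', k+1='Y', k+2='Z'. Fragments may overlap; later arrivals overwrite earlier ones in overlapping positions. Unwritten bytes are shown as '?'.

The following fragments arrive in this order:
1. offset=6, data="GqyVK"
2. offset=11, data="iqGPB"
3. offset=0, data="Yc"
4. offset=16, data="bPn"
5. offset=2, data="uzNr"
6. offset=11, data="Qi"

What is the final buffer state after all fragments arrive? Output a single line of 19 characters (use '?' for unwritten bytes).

Answer: YcuzNrGqyVKQiGPBbPn

Derivation:
Fragment 1: offset=6 data="GqyVK" -> buffer=??????GqyVK????????
Fragment 2: offset=11 data="iqGPB" -> buffer=??????GqyVKiqGPB???
Fragment 3: offset=0 data="Yc" -> buffer=Yc????GqyVKiqGPB???
Fragment 4: offset=16 data="bPn" -> buffer=Yc????GqyVKiqGPBbPn
Fragment 5: offset=2 data="uzNr" -> buffer=YcuzNrGqyVKiqGPBbPn
Fragment 6: offset=11 data="Qi" -> buffer=YcuzNrGqyVKQiGPBbPn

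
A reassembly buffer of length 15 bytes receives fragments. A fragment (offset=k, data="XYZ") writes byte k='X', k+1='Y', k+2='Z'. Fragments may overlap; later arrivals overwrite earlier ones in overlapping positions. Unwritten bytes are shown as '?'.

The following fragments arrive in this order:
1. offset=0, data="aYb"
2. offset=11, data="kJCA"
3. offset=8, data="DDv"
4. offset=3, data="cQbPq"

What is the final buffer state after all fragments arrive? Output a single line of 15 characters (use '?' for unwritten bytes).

Answer: aYbcQbPqDDvkJCA

Derivation:
Fragment 1: offset=0 data="aYb" -> buffer=aYb????????????
Fragment 2: offset=11 data="kJCA" -> buffer=aYb????????kJCA
Fragment 3: offset=8 data="DDv" -> buffer=aYb?????DDvkJCA
Fragment 4: offset=3 data="cQbPq" -> buffer=aYbcQbPqDDvkJCA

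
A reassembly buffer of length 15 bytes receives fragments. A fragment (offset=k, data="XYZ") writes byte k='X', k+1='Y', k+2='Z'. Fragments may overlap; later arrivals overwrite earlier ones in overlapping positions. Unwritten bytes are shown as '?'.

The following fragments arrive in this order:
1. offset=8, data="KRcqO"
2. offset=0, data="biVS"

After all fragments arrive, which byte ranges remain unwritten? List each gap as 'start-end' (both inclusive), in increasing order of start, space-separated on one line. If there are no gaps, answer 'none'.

Fragment 1: offset=8 len=5
Fragment 2: offset=0 len=4
Gaps: 4-7 13-14

Answer: 4-7 13-14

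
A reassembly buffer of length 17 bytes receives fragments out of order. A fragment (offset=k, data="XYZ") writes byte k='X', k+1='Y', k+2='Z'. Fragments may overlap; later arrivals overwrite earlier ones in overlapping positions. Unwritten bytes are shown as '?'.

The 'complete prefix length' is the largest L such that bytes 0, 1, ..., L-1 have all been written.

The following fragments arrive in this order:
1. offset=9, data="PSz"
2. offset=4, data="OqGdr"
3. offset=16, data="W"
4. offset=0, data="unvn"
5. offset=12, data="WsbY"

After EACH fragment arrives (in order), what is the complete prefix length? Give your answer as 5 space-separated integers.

Fragment 1: offset=9 data="PSz" -> buffer=?????????PSz????? -> prefix_len=0
Fragment 2: offset=4 data="OqGdr" -> buffer=????OqGdrPSz????? -> prefix_len=0
Fragment 3: offset=16 data="W" -> buffer=????OqGdrPSz????W -> prefix_len=0
Fragment 4: offset=0 data="unvn" -> buffer=unvnOqGdrPSz????W -> prefix_len=12
Fragment 5: offset=12 data="WsbY" -> buffer=unvnOqGdrPSzWsbYW -> prefix_len=17

Answer: 0 0 0 12 17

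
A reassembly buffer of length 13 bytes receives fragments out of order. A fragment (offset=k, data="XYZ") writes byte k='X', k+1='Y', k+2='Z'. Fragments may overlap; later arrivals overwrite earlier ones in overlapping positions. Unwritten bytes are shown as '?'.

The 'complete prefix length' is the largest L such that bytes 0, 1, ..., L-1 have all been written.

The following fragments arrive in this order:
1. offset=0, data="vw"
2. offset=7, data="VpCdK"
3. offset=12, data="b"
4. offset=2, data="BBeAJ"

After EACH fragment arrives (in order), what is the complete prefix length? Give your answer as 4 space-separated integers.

Fragment 1: offset=0 data="vw" -> buffer=vw??????????? -> prefix_len=2
Fragment 2: offset=7 data="VpCdK" -> buffer=vw?????VpCdK? -> prefix_len=2
Fragment 3: offset=12 data="b" -> buffer=vw?????VpCdKb -> prefix_len=2
Fragment 4: offset=2 data="BBeAJ" -> buffer=vwBBeAJVpCdKb -> prefix_len=13

Answer: 2 2 2 13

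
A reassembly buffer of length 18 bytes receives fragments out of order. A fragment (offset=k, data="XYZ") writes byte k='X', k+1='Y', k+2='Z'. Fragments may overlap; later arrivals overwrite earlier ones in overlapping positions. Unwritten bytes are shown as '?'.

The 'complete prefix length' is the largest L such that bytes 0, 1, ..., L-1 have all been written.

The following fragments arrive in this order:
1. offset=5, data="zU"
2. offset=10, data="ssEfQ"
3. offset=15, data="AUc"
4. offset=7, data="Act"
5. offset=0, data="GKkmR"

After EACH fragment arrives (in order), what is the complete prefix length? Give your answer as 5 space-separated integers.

Answer: 0 0 0 0 18

Derivation:
Fragment 1: offset=5 data="zU" -> buffer=?????zU??????????? -> prefix_len=0
Fragment 2: offset=10 data="ssEfQ" -> buffer=?????zU???ssEfQ??? -> prefix_len=0
Fragment 3: offset=15 data="AUc" -> buffer=?????zU???ssEfQAUc -> prefix_len=0
Fragment 4: offset=7 data="Act" -> buffer=?????zUActssEfQAUc -> prefix_len=0
Fragment 5: offset=0 data="GKkmR" -> buffer=GKkmRzUActssEfQAUc -> prefix_len=18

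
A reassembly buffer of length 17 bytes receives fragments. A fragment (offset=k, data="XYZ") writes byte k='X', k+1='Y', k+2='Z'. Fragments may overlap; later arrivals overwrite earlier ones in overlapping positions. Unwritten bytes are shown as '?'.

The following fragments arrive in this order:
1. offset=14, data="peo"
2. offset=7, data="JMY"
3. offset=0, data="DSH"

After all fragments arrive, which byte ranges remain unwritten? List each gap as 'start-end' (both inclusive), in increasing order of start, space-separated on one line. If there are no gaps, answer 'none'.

Answer: 3-6 10-13

Derivation:
Fragment 1: offset=14 len=3
Fragment 2: offset=7 len=3
Fragment 3: offset=0 len=3
Gaps: 3-6 10-13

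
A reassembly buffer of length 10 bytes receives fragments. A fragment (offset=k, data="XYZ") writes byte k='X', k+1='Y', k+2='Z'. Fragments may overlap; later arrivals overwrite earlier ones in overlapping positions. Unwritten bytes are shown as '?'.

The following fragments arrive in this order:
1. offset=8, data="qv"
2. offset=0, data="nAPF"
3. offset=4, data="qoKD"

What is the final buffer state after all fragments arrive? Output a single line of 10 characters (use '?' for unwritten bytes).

Answer: nAPFqoKDqv

Derivation:
Fragment 1: offset=8 data="qv" -> buffer=????????qv
Fragment 2: offset=0 data="nAPF" -> buffer=nAPF????qv
Fragment 3: offset=4 data="qoKD" -> buffer=nAPFqoKDqv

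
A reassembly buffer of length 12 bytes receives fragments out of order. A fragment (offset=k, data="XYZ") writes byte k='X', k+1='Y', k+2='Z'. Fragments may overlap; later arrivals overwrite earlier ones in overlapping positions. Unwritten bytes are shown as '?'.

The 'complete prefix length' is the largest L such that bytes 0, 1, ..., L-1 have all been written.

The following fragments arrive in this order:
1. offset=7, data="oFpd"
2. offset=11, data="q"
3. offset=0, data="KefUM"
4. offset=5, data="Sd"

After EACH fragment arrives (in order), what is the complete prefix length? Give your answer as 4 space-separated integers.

Fragment 1: offset=7 data="oFpd" -> buffer=???????oFpd? -> prefix_len=0
Fragment 2: offset=11 data="q" -> buffer=???????oFpdq -> prefix_len=0
Fragment 3: offset=0 data="KefUM" -> buffer=KefUM??oFpdq -> prefix_len=5
Fragment 4: offset=5 data="Sd" -> buffer=KefUMSdoFpdq -> prefix_len=12

Answer: 0 0 5 12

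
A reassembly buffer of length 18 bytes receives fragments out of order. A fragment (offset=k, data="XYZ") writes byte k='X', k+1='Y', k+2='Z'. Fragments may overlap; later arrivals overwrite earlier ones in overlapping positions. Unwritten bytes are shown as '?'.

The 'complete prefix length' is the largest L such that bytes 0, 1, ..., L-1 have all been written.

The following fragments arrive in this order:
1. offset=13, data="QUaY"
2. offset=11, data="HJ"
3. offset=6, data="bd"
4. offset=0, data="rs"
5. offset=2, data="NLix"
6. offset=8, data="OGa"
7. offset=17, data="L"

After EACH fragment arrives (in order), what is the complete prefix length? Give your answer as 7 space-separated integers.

Answer: 0 0 0 2 8 17 18

Derivation:
Fragment 1: offset=13 data="QUaY" -> buffer=?????????????QUaY? -> prefix_len=0
Fragment 2: offset=11 data="HJ" -> buffer=???????????HJQUaY? -> prefix_len=0
Fragment 3: offset=6 data="bd" -> buffer=??????bd???HJQUaY? -> prefix_len=0
Fragment 4: offset=0 data="rs" -> buffer=rs????bd???HJQUaY? -> prefix_len=2
Fragment 5: offset=2 data="NLix" -> buffer=rsNLixbd???HJQUaY? -> prefix_len=8
Fragment 6: offset=8 data="OGa" -> buffer=rsNLixbdOGaHJQUaY? -> prefix_len=17
Fragment 7: offset=17 data="L" -> buffer=rsNLixbdOGaHJQUaYL -> prefix_len=18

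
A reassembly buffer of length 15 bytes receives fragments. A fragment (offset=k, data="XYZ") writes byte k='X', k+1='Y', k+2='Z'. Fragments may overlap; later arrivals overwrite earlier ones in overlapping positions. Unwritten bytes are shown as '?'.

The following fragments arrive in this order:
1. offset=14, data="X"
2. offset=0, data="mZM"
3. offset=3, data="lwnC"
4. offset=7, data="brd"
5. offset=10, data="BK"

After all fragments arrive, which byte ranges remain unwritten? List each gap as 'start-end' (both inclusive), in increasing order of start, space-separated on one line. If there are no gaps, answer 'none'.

Fragment 1: offset=14 len=1
Fragment 2: offset=0 len=3
Fragment 3: offset=3 len=4
Fragment 4: offset=7 len=3
Fragment 5: offset=10 len=2
Gaps: 12-13

Answer: 12-13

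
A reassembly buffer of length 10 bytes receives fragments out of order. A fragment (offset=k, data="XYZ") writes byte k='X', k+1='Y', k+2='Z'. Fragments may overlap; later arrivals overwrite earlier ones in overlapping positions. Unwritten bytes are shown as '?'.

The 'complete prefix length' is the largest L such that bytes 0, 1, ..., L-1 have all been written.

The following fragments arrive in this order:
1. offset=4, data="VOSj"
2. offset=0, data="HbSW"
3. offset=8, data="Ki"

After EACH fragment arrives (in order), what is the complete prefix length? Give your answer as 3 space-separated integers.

Fragment 1: offset=4 data="VOSj" -> buffer=????VOSj?? -> prefix_len=0
Fragment 2: offset=0 data="HbSW" -> buffer=HbSWVOSj?? -> prefix_len=8
Fragment 3: offset=8 data="Ki" -> buffer=HbSWVOSjKi -> prefix_len=10

Answer: 0 8 10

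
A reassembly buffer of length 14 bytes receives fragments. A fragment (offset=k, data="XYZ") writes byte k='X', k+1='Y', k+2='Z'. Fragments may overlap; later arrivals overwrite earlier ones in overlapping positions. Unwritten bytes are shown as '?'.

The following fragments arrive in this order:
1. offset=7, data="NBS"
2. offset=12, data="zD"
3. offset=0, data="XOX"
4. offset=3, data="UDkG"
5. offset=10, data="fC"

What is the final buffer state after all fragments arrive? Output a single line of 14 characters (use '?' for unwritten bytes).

Fragment 1: offset=7 data="NBS" -> buffer=???????NBS????
Fragment 2: offset=12 data="zD" -> buffer=???????NBS??zD
Fragment 3: offset=0 data="XOX" -> buffer=XOX????NBS??zD
Fragment 4: offset=3 data="UDkG" -> buffer=XOXUDkGNBS??zD
Fragment 5: offset=10 data="fC" -> buffer=XOXUDkGNBSfCzD

Answer: XOXUDkGNBSfCzD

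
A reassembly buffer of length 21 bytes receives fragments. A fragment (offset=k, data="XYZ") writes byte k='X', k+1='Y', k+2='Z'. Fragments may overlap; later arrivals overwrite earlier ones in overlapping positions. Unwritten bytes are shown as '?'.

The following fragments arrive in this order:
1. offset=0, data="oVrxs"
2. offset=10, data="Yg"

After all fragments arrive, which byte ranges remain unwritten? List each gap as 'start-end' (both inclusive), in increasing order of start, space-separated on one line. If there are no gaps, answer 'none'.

Answer: 5-9 12-20

Derivation:
Fragment 1: offset=0 len=5
Fragment 2: offset=10 len=2
Gaps: 5-9 12-20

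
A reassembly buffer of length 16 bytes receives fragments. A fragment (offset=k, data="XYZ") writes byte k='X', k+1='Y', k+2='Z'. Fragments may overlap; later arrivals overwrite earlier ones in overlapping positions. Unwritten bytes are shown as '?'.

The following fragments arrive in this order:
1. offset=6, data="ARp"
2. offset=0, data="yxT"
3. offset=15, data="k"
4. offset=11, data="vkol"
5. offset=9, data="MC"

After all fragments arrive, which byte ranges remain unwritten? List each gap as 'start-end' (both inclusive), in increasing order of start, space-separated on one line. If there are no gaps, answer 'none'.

Fragment 1: offset=6 len=3
Fragment 2: offset=0 len=3
Fragment 3: offset=15 len=1
Fragment 4: offset=11 len=4
Fragment 5: offset=9 len=2
Gaps: 3-5

Answer: 3-5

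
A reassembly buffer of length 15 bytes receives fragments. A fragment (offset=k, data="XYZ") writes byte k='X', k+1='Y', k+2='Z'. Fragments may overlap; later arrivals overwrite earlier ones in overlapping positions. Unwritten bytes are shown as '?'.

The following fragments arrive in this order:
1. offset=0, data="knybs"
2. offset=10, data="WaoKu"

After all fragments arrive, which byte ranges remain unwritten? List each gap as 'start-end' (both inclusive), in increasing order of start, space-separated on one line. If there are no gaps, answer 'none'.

Fragment 1: offset=0 len=5
Fragment 2: offset=10 len=5
Gaps: 5-9

Answer: 5-9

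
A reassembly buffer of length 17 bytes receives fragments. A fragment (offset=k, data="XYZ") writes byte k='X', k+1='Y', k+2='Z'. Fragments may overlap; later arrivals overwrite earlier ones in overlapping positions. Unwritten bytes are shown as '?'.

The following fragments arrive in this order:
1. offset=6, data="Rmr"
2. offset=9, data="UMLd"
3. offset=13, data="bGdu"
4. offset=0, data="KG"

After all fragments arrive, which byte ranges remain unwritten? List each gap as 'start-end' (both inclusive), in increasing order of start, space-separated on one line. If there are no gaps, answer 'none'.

Fragment 1: offset=6 len=3
Fragment 2: offset=9 len=4
Fragment 3: offset=13 len=4
Fragment 4: offset=0 len=2
Gaps: 2-5

Answer: 2-5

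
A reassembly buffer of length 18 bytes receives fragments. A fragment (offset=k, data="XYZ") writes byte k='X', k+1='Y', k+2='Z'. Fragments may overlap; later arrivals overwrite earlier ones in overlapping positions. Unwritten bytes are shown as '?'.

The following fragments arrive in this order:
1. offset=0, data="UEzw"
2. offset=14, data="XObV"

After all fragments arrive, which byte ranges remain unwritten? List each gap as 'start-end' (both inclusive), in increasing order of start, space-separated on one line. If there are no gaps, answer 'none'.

Answer: 4-13

Derivation:
Fragment 1: offset=0 len=4
Fragment 2: offset=14 len=4
Gaps: 4-13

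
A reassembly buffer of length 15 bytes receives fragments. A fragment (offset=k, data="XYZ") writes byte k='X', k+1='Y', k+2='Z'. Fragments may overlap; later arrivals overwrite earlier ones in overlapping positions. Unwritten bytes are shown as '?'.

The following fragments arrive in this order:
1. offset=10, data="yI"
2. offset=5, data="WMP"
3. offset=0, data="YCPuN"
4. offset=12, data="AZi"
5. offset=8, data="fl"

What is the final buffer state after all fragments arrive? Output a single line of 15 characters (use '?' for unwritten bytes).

Fragment 1: offset=10 data="yI" -> buffer=??????????yI???
Fragment 2: offset=5 data="WMP" -> buffer=?????WMP??yI???
Fragment 3: offset=0 data="YCPuN" -> buffer=YCPuNWMP??yI???
Fragment 4: offset=12 data="AZi" -> buffer=YCPuNWMP??yIAZi
Fragment 5: offset=8 data="fl" -> buffer=YCPuNWMPflyIAZi

Answer: YCPuNWMPflyIAZi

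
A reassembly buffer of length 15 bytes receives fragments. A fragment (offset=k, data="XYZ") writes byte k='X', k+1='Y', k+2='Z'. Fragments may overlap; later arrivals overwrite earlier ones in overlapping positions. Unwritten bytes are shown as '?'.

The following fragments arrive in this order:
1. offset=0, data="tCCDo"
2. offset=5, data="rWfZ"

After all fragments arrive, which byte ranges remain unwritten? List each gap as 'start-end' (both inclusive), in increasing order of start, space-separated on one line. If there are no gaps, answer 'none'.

Answer: 9-14

Derivation:
Fragment 1: offset=0 len=5
Fragment 2: offset=5 len=4
Gaps: 9-14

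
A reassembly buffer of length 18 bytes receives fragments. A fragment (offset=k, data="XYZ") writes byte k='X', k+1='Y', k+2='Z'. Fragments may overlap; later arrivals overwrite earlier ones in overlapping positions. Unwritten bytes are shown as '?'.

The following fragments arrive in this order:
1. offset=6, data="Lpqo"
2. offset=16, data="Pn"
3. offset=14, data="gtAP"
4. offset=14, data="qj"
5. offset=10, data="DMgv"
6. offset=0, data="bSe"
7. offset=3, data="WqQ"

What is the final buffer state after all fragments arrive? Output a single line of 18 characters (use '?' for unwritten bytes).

Answer: bSeWqQLpqoDMgvqjAP

Derivation:
Fragment 1: offset=6 data="Lpqo" -> buffer=??????Lpqo????????
Fragment 2: offset=16 data="Pn" -> buffer=??????Lpqo??????Pn
Fragment 3: offset=14 data="gtAP" -> buffer=??????Lpqo????gtAP
Fragment 4: offset=14 data="qj" -> buffer=??????Lpqo????qjAP
Fragment 5: offset=10 data="DMgv" -> buffer=??????LpqoDMgvqjAP
Fragment 6: offset=0 data="bSe" -> buffer=bSe???LpqoDMgvqjAP
Fragment 7: offset=3 data="WqQ" -> buffer=bSeWqQLpqoDMgvqjAP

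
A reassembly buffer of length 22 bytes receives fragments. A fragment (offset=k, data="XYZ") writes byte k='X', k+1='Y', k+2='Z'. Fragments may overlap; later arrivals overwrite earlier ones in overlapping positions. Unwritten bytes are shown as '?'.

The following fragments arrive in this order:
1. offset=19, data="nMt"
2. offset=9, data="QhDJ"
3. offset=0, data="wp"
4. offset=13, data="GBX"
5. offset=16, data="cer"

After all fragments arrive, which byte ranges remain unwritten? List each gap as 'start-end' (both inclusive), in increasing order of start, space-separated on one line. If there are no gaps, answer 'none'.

Answer: 2-8

Derivation:
Fragment 1: offset=19 len=3
Fragment 2: offset=9 len=4
Fragment 3: offset=0 len=2
Fragment 4: offset=13 len=3
Fragment 5: offset=16 len=3
Gaps: 2-8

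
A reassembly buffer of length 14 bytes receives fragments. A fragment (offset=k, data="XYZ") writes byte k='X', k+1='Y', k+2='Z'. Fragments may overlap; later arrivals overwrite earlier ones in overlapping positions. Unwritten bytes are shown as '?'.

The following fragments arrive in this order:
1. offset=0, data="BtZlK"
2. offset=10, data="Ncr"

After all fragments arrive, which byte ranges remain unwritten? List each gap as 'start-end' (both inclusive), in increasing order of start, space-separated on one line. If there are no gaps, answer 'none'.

Answer: 5-9 13-13

Derivation:
Fragment 1: offset=0 len=5
Fragment 2: offset=10 len=3
Gaps: 5-9 13-13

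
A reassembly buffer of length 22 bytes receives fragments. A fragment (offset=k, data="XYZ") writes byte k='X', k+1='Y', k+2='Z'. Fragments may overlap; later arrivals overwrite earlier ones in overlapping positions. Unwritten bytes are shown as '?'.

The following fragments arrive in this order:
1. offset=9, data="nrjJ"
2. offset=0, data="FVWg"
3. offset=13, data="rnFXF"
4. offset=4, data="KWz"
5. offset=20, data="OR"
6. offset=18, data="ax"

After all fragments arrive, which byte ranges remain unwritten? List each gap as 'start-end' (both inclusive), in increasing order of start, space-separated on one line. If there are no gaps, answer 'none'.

Fragment 1: offset=9 len=4
Fragment 2: offset=0 len=4
Fragment 3: offset=13 len=5
Fragment 4: offset=4 len=3
Fragment 5: offset=20 len=2
Fragment 6: offset=18 len=2
Gaps: 7-8

Answer: 7-8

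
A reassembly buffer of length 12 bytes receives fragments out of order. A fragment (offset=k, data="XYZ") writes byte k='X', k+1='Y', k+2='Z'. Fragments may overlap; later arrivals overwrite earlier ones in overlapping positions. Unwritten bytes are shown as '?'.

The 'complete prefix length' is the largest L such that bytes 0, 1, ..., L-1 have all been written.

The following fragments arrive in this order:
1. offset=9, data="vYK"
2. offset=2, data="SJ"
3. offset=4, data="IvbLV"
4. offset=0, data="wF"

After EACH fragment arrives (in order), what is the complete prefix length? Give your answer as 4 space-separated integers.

Answer: 0 0 0 12

Derivation:
Fragment 1: offset=9 data="vYK" -> buffer=?????????vYK -> prefix_len=0
Fragment 2: offset=2 data="SJ" -> buffer=??SJ?????vYK -> prefix_len=0
Fragment 3: offset=4 data="IvbLV" -> buffer=??SJIvbLVvYK -> prefix_len=0
Fragment 4: offset=0 data="wF" -> buffer=wFSJIvbLVvYK -> prefix_len=12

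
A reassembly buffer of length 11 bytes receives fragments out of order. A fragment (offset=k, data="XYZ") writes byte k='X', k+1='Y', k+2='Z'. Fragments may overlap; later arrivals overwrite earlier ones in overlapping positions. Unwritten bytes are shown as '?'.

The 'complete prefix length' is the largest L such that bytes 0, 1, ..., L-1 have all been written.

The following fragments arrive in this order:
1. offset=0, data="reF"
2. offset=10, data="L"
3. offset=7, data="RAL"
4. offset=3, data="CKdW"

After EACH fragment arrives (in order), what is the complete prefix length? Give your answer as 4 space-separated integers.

Answer: 3 3 3 11

Derivation:
Fragment 1: offset=0 data="reF" -> buffer=reF???????? -> prefix_len=3
Fragment 2: offset=10 data="L" -> buffer=reF???????L -> prefix_len=3
Fragment 3: offset=7 data="RAL" -> buffer=reF????RALL -> prefix_len=3
Fragment 4: offset=3 data="CKdW" -> buffer=reFCKdWRALL -> prefix_len=11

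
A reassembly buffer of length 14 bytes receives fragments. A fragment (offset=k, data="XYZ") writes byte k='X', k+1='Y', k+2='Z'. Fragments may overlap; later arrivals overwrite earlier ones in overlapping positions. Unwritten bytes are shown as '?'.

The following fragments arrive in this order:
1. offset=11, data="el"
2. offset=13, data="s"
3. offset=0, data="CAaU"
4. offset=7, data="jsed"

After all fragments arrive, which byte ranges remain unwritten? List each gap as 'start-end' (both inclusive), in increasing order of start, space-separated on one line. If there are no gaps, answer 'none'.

Fragment 1: offset=11 len=2
Fragment 2: offset=13 len=1
Fragment 3: offset=0 len=4
Fragment 4: offset=7 len=4
Gaps: 4-6

Answer: 4-6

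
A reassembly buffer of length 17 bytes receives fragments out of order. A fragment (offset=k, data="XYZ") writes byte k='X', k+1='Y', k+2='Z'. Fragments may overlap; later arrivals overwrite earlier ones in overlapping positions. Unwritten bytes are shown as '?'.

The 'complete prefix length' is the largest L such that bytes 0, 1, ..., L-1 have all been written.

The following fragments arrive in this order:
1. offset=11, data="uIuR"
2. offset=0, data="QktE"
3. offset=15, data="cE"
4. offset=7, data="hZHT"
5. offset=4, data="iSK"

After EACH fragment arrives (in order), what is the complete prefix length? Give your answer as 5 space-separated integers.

Fragment 1: offset=11 data="uIuR" -> buffer=???????????uIuR?? -> prefix_len=0
Fragment 2: offset=0 data="QktE" -> buffer=QktE???????uIuR?? -> prefix_len=4
Fragment 3: offset=15 data="cE" -> buffer=QktE???????uIuRcE -> prefix_len=4
Fragment 4: offset=7 data="hZHT" -> buffer=QktE???hZHTuIuRcE -> prefix_len=4
Fragment 5: offset=4 data="iSK" -> buffer=QktEiSKhZHTuIuRcE -> prefix_len=17

Answer: 0 4 4 4 17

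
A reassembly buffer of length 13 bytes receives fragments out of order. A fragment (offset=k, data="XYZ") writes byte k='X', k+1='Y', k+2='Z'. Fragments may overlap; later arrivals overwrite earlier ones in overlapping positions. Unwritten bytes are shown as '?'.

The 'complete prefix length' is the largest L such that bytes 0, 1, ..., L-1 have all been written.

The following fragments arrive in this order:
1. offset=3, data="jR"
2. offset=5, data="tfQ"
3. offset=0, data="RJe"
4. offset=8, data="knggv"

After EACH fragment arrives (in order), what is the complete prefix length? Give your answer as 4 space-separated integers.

Answer: 0 0 8 13

Derivation:
Fragment 1: offset=3 data="jR" -> buffer=???jR???????? -> prefix_len=0
Fragment 2: offset=5 data="tfQ" -> buffer=???jRtfQ????? -> prefix_len=0
Fragment 3: offset=0 data="RJe" -> buffer=RJejRtfQ????? -> prefix_len=8
Fragment 4: offset=8 data="knggv" -> buffer=RJejRtfQknggv -> prefix_len=13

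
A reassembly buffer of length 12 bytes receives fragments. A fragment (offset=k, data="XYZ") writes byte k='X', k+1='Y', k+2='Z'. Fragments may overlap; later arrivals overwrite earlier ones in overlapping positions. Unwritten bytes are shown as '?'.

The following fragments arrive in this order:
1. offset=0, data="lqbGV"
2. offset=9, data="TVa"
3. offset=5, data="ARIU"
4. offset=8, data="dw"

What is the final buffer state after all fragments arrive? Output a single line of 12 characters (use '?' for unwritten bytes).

Fragment 1: offset=0 data="lqbGV" -> buffer=lqbGV???????
Fragment 2: offset=9 data="TVa" -> buffer=lqbGV????TVa
Fragment 3: offset=5 data="ARIU" -> buffer=lqbGVARIUTVa
Fragment 4: offset=8 data="dw" -> buffer=lqbGVARIdwVa

Answer: lqbGVARIdwVa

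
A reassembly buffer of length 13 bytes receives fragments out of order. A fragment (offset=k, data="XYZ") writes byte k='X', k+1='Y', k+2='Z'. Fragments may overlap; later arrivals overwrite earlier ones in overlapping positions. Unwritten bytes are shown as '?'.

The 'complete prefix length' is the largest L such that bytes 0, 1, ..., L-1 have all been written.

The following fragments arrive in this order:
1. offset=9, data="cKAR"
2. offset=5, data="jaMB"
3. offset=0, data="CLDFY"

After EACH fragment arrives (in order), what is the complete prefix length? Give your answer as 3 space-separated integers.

Answer: 0 0 13

Derivation:
Fragment 1: offset=9 data="cKAR" -> buffer=?????????cKAR -> prefix_len=0
Fragment 2: offset=5 data="jaMB" -> buffer=?????jaMBcKAR -> prefix_len=0
Fragment 3: offset=0 data="CLDFY" -> buffer=CLDFYjaMBcKAR -> prefix_len=13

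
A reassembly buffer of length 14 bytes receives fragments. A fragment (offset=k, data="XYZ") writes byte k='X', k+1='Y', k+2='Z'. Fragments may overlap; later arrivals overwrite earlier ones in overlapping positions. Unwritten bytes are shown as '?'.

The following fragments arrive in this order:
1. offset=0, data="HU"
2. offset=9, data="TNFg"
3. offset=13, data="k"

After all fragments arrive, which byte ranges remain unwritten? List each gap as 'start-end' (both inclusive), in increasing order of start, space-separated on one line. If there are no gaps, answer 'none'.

Answer: 2-8

Derivation:
Fragment 1: offset=0 len=2
Fragment 2: offset=9 len=4
Fragment 3: offset=13 len=1
Gaps: 2-8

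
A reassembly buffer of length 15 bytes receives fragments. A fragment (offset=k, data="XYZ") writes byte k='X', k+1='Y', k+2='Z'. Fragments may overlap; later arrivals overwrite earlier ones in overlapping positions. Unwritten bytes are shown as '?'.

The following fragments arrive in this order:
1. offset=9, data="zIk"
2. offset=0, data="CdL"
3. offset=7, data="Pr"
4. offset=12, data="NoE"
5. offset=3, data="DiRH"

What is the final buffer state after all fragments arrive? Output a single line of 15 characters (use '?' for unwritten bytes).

Answer: CdLDiRHPrzIkNoE

Derivation:
Fragment 1: offset=9 data="zIk" -> buffer=?????????zIk???
Fragment 2: offset=0 data="CdL" -> buffer=CdL??????zIk???
Fragment 3: offset=7 data="Pr" -> buffer=CdL????PrzIk???
Fragment 4: offset=12 data="NoE" -> buffer=CdL????PrzIkNoE
Fragment 5: offset=3 data="DiRH" -> buffer=CdLDiRHPrzIkNoE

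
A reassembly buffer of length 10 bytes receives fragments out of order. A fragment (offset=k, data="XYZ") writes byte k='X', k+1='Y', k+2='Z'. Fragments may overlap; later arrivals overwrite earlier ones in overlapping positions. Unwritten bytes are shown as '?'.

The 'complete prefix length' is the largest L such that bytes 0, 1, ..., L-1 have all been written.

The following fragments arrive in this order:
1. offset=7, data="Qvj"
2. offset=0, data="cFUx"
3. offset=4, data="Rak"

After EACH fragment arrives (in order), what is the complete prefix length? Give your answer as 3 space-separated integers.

Answer: 0 4 10

Derivation:
Fragment 1: offset=7 data="Qvj" -> buffer=???????Qvj -> prefix_len=0
Fragment 2: offset=0 data="cFUx" -> buffer=cFUx???Qvj -> prefix_len=4
Fragment 3: offset=4 data="Rak" -> buffer=cFUxRakQvj -> prefix_len=10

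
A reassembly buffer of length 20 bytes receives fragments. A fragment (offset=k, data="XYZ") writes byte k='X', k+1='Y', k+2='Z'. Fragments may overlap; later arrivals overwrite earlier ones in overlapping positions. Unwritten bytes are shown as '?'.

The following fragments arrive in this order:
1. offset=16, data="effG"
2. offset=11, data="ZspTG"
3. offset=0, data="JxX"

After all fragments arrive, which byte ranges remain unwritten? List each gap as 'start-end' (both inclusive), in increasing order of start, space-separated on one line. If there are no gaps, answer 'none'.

Fragment 1: offset=16 len=4
Fragment 2: offset=11 len=5
Fragment 3: offset=0 len=3
Gaps: 3-10

Answer: 3-10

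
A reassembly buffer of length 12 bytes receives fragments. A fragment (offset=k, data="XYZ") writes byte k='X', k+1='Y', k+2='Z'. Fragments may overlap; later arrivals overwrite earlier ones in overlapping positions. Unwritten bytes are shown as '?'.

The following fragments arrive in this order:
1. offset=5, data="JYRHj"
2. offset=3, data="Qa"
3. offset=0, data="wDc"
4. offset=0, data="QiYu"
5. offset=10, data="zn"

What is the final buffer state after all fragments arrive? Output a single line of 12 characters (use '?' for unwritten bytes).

Answer: QiYuaJYRHjzn

Derivation:
Fragment 1: offset=5 data="JYRHj" -> buffer=?????JYRHj??
Fragment 2: offset=3 data="Qa" -> buffer=???QaJYRHj??
Fragment 3: offset=0 data="wDc" -> buffer=wDcQaJYRHj??
Fragment 4: offset=0 data="QiYu" -> buffer=QiYuaJYRHj??
Fragment 5: offset=10 data="zn" -> buffer=QiYuaJYRHjzn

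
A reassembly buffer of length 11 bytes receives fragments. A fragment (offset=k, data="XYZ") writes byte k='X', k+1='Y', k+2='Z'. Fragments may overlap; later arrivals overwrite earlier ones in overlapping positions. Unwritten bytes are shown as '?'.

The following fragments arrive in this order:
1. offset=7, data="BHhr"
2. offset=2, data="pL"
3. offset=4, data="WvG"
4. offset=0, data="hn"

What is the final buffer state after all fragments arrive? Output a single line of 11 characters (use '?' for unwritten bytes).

Answer: hnpLWvGBHhr

Derivation:
Fragment 1: offset=7 data="BHhr" -> buffer=???????BHhr
Fragment 2: offset=2 data="pL" -> buffer=??pL???BHhr
Fragment 3: offset=4 data="WvG" -> buffer=??pLWvGBHhr
Fragment 4: offset=0 data="hn" -> buffer=hnpLWvGBHhr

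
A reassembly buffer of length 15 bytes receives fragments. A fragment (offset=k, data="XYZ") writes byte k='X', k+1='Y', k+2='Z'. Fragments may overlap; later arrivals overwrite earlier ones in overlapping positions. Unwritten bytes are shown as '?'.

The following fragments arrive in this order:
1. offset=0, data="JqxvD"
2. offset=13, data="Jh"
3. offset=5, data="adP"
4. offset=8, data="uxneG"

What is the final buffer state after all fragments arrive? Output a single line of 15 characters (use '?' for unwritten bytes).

Answer: JqxvDadPuxneGJh

Derivation:
Fragment 1: offset=0 data="JqxvD" -> buffer=JqxvD??????????
Fragment 2: offset=13 data="Jh" -> buffer=JqxvD????????Jh
Fragment 3: offset=5 data="adP" -> buffer=JqxvDadP?????Jh
Fragment 4: offset=8 data="uxneG" -> buffer=JqxvDadPuxneGJh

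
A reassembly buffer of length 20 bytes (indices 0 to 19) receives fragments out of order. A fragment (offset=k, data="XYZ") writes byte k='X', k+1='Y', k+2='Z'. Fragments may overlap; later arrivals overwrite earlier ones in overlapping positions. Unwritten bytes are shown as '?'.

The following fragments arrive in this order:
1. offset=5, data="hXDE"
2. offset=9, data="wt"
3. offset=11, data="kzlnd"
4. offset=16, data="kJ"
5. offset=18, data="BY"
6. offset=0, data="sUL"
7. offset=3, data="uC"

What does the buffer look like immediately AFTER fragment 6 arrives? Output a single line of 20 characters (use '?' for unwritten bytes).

Answer: sUL??hXDEwtkzlndkJBY

Derivation:
Fragment 1: offset=5 data="hXDE" -> buffer=?????hXDE???????????
Fragment 2: offset=9 data="wt" -> buffer=?????hXDEwt?????????
Fragment 3: offset=11 data="kzlnd" -> buffer=?????hXDEwtkzlnd????
Fragment 4: offset=16 data="kJ" -> buffer=?????hXDEwtkzlndkJ??
Fragment 5: offset=18 data="BY" -> buffer=?????hXDEwtkzlndkJBY
Fragment 6: offset=0 data="sUL" -> buffer=sUL??hXDEwtkzlndkJBY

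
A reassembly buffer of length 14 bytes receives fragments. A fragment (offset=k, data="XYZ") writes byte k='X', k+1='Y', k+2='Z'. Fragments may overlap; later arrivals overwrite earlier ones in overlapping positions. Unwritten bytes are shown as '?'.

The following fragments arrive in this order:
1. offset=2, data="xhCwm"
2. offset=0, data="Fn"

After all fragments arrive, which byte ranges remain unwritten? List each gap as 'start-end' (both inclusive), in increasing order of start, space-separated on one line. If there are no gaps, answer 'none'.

Fragment 1: offset=2 len=5
Fragment 2: offset=0 len=2
Gaps: 7-13

Answer: 7-13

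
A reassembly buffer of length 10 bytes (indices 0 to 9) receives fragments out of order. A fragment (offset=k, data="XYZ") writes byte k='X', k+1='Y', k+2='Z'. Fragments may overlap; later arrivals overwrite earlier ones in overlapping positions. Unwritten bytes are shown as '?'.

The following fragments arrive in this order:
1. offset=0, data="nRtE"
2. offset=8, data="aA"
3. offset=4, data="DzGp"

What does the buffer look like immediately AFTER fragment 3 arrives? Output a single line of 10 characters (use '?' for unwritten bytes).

Fragment 1: offset=0 data="nRtE" -> buffer=nRtE??????
Fragment 2: offset=8 data="aA" -> buffer=nRtE????aA
Fragment 3: offset=4 data="DzGp" -> buffer=nRtEDzGpaA

Answer: nRtEDzGpaA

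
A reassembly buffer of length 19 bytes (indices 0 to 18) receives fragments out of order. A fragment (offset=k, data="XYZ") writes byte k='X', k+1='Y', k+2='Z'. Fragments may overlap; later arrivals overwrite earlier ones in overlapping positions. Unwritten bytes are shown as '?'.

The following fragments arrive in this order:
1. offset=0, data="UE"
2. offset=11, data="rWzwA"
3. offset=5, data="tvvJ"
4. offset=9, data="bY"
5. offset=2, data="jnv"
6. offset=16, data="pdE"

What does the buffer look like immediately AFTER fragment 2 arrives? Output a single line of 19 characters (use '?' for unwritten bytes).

Fragment 1: offset=0 data="UE" -> buffer=UE?????????????????
Fragment 2: offset=11 data="rWzwA" -> buffer=UE?????????rWzwA???

Answer: UE?????????rWzwA???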